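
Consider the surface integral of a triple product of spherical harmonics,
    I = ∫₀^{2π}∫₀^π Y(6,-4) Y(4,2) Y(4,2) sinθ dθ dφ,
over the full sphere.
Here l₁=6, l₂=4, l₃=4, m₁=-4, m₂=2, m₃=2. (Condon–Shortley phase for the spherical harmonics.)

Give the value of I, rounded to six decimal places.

Rules hold: Σm=0, L=14 even, 2≤4≤10.
N = 13·9·9 = 1053
Δ = 6!·6!·2!/15! = 1/1261260
Racah Σ t=2..4: t=2:+1/4608 t=3:−1/1296 t=4:+1/4608 = -7/20736
⇒ 3j(6 4 4; 0 0 0)² = 20/1287, sgn -1
Racah Σ t=4..6: t=4:+1/69120 t=5:−1/14400 t=6:+1/69120 = -7/172800
⇒ 3j(6 4 4; -4 2 2)² = 14/715, sgn -1
4πI² = N·(3j₀)²·(3jₘ)² = 504/1573
I = +1·√(0.320407/4π) = 0.15967833

0.159678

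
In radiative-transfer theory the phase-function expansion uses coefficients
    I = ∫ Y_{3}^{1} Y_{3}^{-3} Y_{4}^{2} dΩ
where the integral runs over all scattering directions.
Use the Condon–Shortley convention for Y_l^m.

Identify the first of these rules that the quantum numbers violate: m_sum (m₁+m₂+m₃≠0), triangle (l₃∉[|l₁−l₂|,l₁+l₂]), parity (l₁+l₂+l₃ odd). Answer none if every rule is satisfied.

azimuthal sum: 1 − 3 + 2 = 0  ✓
0 ≤ 4 ≤ 6 (triangle on l)  ✓
L = 3 + 3 + 4 = 10 (even)  ✓

none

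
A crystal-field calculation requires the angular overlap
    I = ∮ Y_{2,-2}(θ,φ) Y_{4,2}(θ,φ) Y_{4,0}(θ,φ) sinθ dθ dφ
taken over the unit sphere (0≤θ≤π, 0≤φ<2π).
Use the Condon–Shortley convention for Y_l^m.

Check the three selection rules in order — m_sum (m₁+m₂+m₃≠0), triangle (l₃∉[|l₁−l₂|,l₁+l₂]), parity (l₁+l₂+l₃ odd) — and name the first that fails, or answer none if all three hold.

none

m₁+m₂+m₃ = -2 + 2 + 0 = 0  ✓
triangle: |2−4|=2 ≤ l₃=4 ≤ 2+4=6  ✓
parity: l₁+l₂+l₃ = 10 is even  ✓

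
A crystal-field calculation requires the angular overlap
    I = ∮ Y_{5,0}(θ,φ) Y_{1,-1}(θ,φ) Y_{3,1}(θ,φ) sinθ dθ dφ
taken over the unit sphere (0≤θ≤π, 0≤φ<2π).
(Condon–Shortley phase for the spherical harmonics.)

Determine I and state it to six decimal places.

0.000000

triangle: need 4≤l₃≤6, have 3; I=0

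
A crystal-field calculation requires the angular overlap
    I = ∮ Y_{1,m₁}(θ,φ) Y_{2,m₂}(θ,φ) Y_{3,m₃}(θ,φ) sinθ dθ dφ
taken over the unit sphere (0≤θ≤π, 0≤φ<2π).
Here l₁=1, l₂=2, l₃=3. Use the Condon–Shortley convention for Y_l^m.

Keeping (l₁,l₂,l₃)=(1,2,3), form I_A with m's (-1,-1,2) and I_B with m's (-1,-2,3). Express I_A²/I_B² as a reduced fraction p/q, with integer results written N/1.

2/3

Same 1,2,3: normalisation and zero-m 3j drop out of the ratio.
A: Δ: 0! 2! 4! / 7! → 1/105; sum: t=0:+1/12 = 1/12; 3j²(1 2 3; -1 -1 2) = Δ·Π!·Σ² = 2/21  (sign -1)
B: Δ: 0! 2! 4! / 7! → 1/105; sum: t=0:+1/48 = 1/48; 3j²(1 2 3; -1 -2 3) = Δ·Π!·Σ² = 1/7  (sign +1)
I_A²/I_B² = (2/21)/(1/7) = 2/3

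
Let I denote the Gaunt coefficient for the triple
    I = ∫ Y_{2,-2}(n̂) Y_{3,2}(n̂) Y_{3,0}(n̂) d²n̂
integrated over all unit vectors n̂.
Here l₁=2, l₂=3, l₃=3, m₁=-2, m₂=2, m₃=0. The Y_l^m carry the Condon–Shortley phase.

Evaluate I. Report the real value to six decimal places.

m-sum 0 ✓  L=8 even ✓  1≤3≤5 ✓
Π(2lᵢ+1) = 5×7×7 = 245
triangle coeff Δ(2,3,3) = 1/3780
Σ_t [0,2]: t=0:+1/24 t=1:−1/4 t=2:+1/24 = -1/6
(3j)²=4/105 [(2 3 3; 0 0 0)], sign=+1
Σ_t [2,2]: t=2:+1/24 = 1/24
(3j)²=1/21 [(2 3 3; -2 2 0)], sign=-1
⇒ 4πI² = 4/9
I = (-1)√(4/9/(4π)) = -0.18806319

-0.188063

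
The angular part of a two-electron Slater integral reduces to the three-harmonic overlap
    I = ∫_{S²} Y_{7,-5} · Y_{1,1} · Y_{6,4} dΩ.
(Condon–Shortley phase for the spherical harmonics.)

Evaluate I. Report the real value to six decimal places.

Rules hold: Σm=0, L=14 even, 6≤6≤8.
N = 15·3·13 = 585
Δ = 2!·12!·0!/15! = 1/1365
Racah Σ t=1..1: t=1:−1/518400 = -1/518400
⇒ 3j(7 1 6; 0 0 0)² = 7/195, sgn -1
Racah Σ t=2..2: t=2:+1/14515200 = 1/14515200
⇒ 3j(7 1 6; -5 1 4)² = 22/455, sgn +1
4πI² = N·(3j₀)²·(3jₘ)² = 66/65
I = -1·√(1.01538/4π) = -0.28425647

-0.284256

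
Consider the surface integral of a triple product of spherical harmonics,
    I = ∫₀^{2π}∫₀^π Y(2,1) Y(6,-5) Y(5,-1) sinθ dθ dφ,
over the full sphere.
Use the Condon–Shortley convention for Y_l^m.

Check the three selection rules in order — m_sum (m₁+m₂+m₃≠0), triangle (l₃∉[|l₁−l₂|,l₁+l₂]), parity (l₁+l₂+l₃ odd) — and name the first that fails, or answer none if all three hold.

m_sum

m₁+m₂+m₃ = 1 − 5 − 1 = -5  ✗
triangle: |2−6|=4 ≤ l₃=5 ≤ 2+6=8
parity: l₁+l₂+l₃ = 13 is odd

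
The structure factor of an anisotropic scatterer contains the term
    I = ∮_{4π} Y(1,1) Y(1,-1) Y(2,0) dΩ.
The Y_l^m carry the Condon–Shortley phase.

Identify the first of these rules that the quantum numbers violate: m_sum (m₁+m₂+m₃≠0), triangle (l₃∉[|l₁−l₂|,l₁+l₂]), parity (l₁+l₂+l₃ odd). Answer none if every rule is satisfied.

none

azimuthal sum: 1 − 1 + 0 = 0  ✓
0 ≤ 2 ≤ 2 (triangle on l)  ✓
L = 1 + 1 + 2 = 4 (even)  ✓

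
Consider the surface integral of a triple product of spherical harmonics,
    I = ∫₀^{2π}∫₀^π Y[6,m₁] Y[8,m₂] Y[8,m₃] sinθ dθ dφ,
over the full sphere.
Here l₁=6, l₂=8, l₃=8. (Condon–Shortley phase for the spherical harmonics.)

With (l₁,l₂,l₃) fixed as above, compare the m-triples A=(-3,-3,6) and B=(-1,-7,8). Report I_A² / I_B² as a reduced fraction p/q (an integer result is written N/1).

9/364

l's match ⇒ only the (l;m) 3-j factors differ between A and B.
A: triangle coeff Δ(6,8,8) = 1/13742520792; Σ_t [3,5]: t=3:−1/2090188800 t=4:+1/2090188800 t=5:−1/20901888000 = -1/20901888000; (3j)²=9/29716 [(6 8 8; -3 -3 6)], sign=-1
B: triangle coeff Δ(6,8,8) = 1/13742520792; Σ_t [1,1]: t=1:−1/313528320000 = -1/313528320000; (3j)²=91/7429 [(6 8 8; -1 -7 8)], sign=-1
I_A²/I_B² = (9/29716)/(91/7429) = 9/364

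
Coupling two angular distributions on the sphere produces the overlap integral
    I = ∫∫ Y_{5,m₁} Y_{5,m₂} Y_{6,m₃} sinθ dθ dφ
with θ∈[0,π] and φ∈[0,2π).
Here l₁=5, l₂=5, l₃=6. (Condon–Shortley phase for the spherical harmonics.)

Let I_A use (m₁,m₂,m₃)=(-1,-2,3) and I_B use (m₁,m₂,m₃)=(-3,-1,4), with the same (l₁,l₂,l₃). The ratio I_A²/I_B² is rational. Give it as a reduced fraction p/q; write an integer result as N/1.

l's match ⇒ only the (l;m) 3-j factors differ between A and B.
A: triangle coeff Δ(5,5,6) = 1/28588560; Σ_t [0,3]: t=0:+1/622080 t=1:−1/34560 t=2:+1/23040 t=3:−1/155520 = 1/103680; (3j)²=9/2431 [(5 5 6; -1 -2 3)], sign=-1
B: triangle coeff Δ(5,5,6) = 1/28588560; Σ_t [2,4]: t=2:+1/138240 t=3:−1/86400 t=4:+1/829440 = -13/4147200; (3j)²=13/3740 [(5 5 6; -3 -1 4)], sign=-1
I_A²/I_B² = (9/2431)/(13/3740) = 180/169

180/169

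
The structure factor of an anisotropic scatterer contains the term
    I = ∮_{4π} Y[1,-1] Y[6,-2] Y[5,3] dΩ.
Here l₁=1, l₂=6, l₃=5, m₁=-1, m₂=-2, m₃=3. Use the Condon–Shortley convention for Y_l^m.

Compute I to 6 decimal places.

Rules hold: Σm=0, L=12 even, 5≤5≤7.
N = 3·13·11 = 429
Δ = 2!·0!·10!/13! = 1/858
Racah Σ t=1..1: t=1:−1/14400 = -1/14400
⇒ 3j(1 6 5; 0 0 0)² = 6/143, sgn +1
Racah Σ t=2..2: t=2:+1/161280 = 1/161280
⇒ 3j(1 6 5; -1 -2 3)² = 1/143, sgn +1
4πI² = N·(3j₀)²·(3jₘ)² = 18/143
I = +1·√(0.125874/4π) = 0.10008369

0.100084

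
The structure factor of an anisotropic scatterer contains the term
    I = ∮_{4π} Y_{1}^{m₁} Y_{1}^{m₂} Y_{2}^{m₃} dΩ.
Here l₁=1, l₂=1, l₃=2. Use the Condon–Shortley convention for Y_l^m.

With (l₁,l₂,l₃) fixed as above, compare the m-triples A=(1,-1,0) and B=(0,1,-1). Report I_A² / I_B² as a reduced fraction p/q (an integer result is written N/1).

Same 1,1,2: normalisation and zero-m 3j drop out of the ratio.
A: Δ: 0! 2! 2! / 5! → 1/30; sum: t=0:+1/4 = 1/4; 3j²(1 1 2; 1 -1 0) = Δ·Π!·Σ² = 1/30  (sign +1)
B: Δ: 0! 2! 2! / 5! → 1/30; sum: t=0:+1/2 = 1/2; 3j²(1 1 2; 0 1 -1) = Δ·Π!·Σ² = 1/10  (sign -1)
I_A²/I_B² = (1/30)/(1/10) = 1/3

1/3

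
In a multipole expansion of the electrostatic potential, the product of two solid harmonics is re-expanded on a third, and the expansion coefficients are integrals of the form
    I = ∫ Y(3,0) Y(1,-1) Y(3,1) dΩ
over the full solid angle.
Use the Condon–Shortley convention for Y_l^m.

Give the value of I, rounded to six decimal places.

0.000000

l₁+l₂+l₃=7 is odd: 3j(l;000)=0 ⇒ I=0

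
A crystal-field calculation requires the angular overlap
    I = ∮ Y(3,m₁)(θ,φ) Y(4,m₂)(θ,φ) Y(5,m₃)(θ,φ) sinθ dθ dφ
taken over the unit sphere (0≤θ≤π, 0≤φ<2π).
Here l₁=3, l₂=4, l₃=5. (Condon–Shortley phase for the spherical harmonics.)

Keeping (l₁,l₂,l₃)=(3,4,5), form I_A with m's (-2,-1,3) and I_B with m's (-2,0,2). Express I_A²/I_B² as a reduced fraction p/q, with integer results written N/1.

l's match ⇒ only the (l;m) 3-j factors differ between A and B.
A: triangle coeff Δ(3,4,5) = 1/180180; Σ_t [1,2]: t=1:−1/1152 t=2:+1/1440 = -1/5760; (3j)²=1/858 [(3 4 5; -2 -1 3)], sign=-1
B: triangle coeff Δ(3,4,5) = 1/180180; Σ_t [1,2]: t=1:−1/864 t=2:+1/576 = 1/1728; (3j)²=5/1287 [(3 4 5; -2 0 2)], sign=-1
I_A²/I_B² = (1/858)/(5/1287) = 3/10

3/10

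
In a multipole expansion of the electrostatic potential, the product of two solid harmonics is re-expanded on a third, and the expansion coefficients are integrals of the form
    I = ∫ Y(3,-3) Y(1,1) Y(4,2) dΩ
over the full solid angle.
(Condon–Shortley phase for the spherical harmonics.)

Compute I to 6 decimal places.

0.061558

Rules hold: Σm=0, L=8 even, 2≤4≤4.
N = 7·3·9 = 189
Δ = 0!·6!·2!/9! = 1/252
Racah Σ t=0..0: t=0:+1/36 = 1/36
⇒ 3j(3 1 4; 0 0 0)² = 4/63, sgn +1
Racah Σ t=0..0: t=0:+1/1440 = 1/1440
⇒ 3j(3 1 4; -3 1 2)² = 1/252, sgn +1
4πI² = N·(3j₀)²·(3jₘ)² = 1/21
I = +1·√(0.047619/4π) = 0.06155813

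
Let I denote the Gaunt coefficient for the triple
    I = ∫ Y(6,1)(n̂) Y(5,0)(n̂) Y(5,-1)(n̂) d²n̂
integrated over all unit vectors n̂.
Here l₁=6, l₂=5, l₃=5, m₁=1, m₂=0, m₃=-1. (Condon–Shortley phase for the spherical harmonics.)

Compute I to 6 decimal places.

m-sum 0 ✓  L=16 even ✓  1≤5≤11 ✓
Π(2lᵢ+1) = 13×11×11 = 1573
triangle coeff Δ(6,5,5) = 1/28588560
Σ_t [1,5]: t=1:−1/345600 t=2:+1/13824 t=3:−1/5184 t=4:+1/13824 t=5:−1/345600 = -7/129600
(3j)²=80/7293 [(6 5 5; 0 0 0)], sign=+1
Σ_t [1,5]: t=1:−1/138240 t=2:+1/10368 t=3:−1/6912 t=4:+1/34560 t=5:−1/2073600 = -7/259200
(3j)²=28/7293 [(6 5 5; 1 0 -1)], sign=-1
⇒ 4πI² = 2240/33813
I = (-1)√(2240/33813/(4π)) = -0.07260679

-0.072607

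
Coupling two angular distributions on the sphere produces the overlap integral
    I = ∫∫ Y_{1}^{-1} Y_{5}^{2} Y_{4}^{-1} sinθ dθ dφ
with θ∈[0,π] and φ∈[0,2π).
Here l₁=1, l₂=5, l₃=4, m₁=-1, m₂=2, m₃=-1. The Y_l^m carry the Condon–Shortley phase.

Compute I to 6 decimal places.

Rules hold: Σm=0, L=10 even, 4≤4≤6.
N = 3·11·9 = 297
Δ = 2!·0!·8!/11! = 1/495
Racah Σ t=1..1: t=1:−1/576 = -1/576
⇒ 3j(1 5 4; 0 0 0)² = 5/99, sgn -1
Racah Σ t=2..2: t=2:+1/1440 = 1/1440
⇒ 3j(1 5 4; -1 2 -1)² = 7/165, sgn -1
4πI² = N·(3j₀)²·(3jₘ)² = 7/11
I = +1·√(0.636364/4π) = 0.22503380

0.225034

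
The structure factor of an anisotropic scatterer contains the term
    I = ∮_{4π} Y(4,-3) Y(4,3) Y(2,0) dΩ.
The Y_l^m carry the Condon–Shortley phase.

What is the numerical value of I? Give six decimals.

0.057344

Checks pass: Σm=0; 10 even; l₃=2∈[0,8].
(2·4+1)(2·4+1)(2·2+1) = 405
Δ: 6! 2! 2! / 11! → 1/13860
sum: t=2:+1/192 t=3:−1/36 t=4:+1/192 = -5/288
3j²(4 4 2; 0 0 0) = Δ·Π!·Σ² = 20/693  (sign -1)
sum: t=5:−1/480 t=6:+1/720 = -1/1440
3j²(4 4 2; -3 3 0) = Δ·Π!·Σ² = 7/1980  (sign -1)
combine: 4πI² = 405·20/693·7/1980 = 5/121
take √, sign +1: I = 0.05734392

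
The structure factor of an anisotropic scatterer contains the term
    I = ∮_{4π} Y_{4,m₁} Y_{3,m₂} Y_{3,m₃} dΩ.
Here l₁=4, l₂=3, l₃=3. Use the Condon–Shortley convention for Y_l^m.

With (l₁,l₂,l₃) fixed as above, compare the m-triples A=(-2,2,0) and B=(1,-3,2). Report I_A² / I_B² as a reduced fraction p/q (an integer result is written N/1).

Same 4,3,3: normalisation and zero-m 3j drop out of the ratio.
A: Δ: 4! 4! 2! / 11! → 1/34650; sum: t=3:−1/72 t=4:+1/96 = -1/288; 3j²(4 3 3; -2 2 0) = Δ·Π!·Σ² = 1/462  (sign +1)
B: Δ: 4! 4! 2! / 11! → 1/34650; sum: t=0:+1/288 = 1/288; 3j²(4 3 3; 1 -3 2) = Δ·Π!·Σ² = 5/231  (sign -1)
I_A²/I_B² = (1/462)/(5/231) = 1/10

1/10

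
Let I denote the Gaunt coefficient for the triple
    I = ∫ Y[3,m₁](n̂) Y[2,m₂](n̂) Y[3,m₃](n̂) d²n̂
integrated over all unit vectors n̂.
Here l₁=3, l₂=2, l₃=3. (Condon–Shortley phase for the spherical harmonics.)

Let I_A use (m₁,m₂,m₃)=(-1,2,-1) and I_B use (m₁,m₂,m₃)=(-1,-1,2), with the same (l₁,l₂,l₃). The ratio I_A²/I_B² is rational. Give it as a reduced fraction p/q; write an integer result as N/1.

Shared (l₁,l₂,l₃)=(3,2,3): N and (l;000)² cancel in I_A²/I_B².
A: Δ = 2!·4!·2!/9! = 1/3780; Racah Σ t=2..2: t=2:+1/16 = 1/16; ⇒ 3j(3 2 3; -1 2 -1)² = 2/35, sgn +1
B: Δ = 2!·4!·2!/9! = 1/3780; Racah Σ t=0..1: t=0:+1/48 t=1:−1/12 = -1/16; ⇒ 3j(3 2 3; -1 -1 2)² = 1/28, sgn +1
I_A²/I_B² = (2/35)/(1/28) = 8/5

8/5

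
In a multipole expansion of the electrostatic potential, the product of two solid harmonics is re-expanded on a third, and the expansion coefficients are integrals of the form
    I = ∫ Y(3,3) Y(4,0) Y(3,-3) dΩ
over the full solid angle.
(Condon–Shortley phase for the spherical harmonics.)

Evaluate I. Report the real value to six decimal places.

m-sum 0 ✓  L=10 even ✓  1≤3≤7 ✓
Π(2lᵢ+1) = 7×9×7 = 441
triangle coeff Δ(3,4,3) = 1/34650
Σ_t [1,3]: t=1:−1/72 t=2:+1/16 t=3:−1/72 = 5/144
(3j)²=2/77 [(3 4 3; 0 0 0)], sign=-1
Σ_t [0,0]: t=0:+1/1152 = 1/1152
(3j)²=1/154 [(3 4 3; 3 0 -3)], sign=+1
⇒ 4πI² = 9/121
I = (-1)√(9/121/(4π)) = -0.07693494

-0.076935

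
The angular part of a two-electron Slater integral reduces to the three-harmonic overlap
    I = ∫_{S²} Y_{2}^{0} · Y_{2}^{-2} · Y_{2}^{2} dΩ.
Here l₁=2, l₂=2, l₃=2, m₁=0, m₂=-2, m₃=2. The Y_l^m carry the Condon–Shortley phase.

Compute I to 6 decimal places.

-0.180224

m-sum 0 ✓  L=6 even ✓  0≤2≤4 ✓
Π(2lᵢ+1) = 5×5×5 = 125
triangle coeff Δ(2,2,2) = 1/630
Σ_t [0,2]: t=0:+1/8 t=1:−1/1 t=2:+1/8 = -3/4
(3j)²=2/35 [(2 2 2; 0 0 0)], sign=-1
Σ_t [0,0]: t=0:+1/8 = 1/8
(3j)²=2/35 [(2 2 2; 0 -2 2)], sign=+1
⇒ 4πI² = 20/49
I = (-1)√(20/49/(4π)) = -0.18022375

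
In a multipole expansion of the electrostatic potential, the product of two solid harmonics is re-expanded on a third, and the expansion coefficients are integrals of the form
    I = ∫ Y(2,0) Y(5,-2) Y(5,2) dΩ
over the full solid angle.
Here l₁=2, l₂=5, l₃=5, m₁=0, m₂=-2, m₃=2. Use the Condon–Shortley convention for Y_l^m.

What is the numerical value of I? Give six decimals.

Checks pass: Σm=0; 12 even; l₃=5∈[3,7].
(2·2+1)(2·5+1)(2·5+1) = 605
Δ: 2! 2! 8! / 13! → 1/38610
sum: t=0:+1/2880 t=1:−1/576 t=2:+1/2880 = -1/960
3j²(2 5 5; 0 0 0) = Δ·Π!·Σ² = 10/429  (sign +1)
sum: t=0:+1/2880 t=1:−1/1440 t=2:+1/20160 = -1/3360
3j²(2 5 5; 0 -2 2) = Δ·Π!·Σ² = 6/715  (sign +1)
combine: 4πI² = 605·10/429·6/715 = 20/169
take √, sign +1: I = 0.09704356

0.097044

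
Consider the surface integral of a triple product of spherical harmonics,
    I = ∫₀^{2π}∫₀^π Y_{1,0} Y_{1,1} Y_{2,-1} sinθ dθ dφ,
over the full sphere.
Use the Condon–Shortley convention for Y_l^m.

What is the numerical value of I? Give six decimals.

-0.218510

Checks pass: Σm=0; 4 even; l₃=2∈[0,2].
(2·1+1)(2·1+1)(2·2+1) = 45
Δ: 0! 2! 2! / 5! → 1/30
sum: t=0:+1/1 = 1/1
3j²(1 1 2; 0 0 0) = Δ·Π!·Σ² = 2/15  (sign +1)
sum: t=0:+1/2 = 1/2
3j²(1 1 2; 0 1 -1) = Δ·Π!·Σ² = 1/10  (sign -1)
combine: 4πI² = 45·2/15·1/10 = 3/5
take √, sign -1: I = -0.21850969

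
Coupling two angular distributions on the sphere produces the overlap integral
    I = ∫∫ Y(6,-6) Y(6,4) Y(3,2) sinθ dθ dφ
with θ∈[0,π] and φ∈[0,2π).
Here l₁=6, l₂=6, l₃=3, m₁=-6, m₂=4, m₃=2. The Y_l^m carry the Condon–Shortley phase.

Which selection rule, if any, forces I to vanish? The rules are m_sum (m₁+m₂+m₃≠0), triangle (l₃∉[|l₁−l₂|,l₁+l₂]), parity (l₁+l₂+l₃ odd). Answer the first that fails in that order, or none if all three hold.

parity

m₁+m₂+m₃ = -6 + 4 + 2 = 0  ✓
triangle: |6−6|=0 ≤ l₃=3 ≤ 6+6=12  ✓
parity: l₁+l₂+l₃ = 15 is odd  ✗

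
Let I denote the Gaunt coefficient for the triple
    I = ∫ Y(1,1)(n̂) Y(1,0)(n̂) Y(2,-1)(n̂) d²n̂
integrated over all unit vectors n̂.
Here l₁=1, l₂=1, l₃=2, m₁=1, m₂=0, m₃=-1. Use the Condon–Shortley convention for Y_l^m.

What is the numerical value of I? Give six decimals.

-0.218510

m-sum 0 ✓  L=4 even ✓  0≤2≤2 ✓
Π(2lᵢ+1) = 3×3×5 = 45
triangle coeff Δ(1,1,2) = 1/30
Σ_t [0,0]: t=0:+1/1 = 1/1
(3j)²=2/15 [(1 1 2; 0 0 0)], sign=+1
Σ_t [0,0]: t=0:+1/2 = 1/2
(3j)²=1/10 [(1 1 2; 1 0 -1)], sign=-1
⇒ 4πI² = 3/5
I = (-1)√(3/5/(4π)) = -0.21850969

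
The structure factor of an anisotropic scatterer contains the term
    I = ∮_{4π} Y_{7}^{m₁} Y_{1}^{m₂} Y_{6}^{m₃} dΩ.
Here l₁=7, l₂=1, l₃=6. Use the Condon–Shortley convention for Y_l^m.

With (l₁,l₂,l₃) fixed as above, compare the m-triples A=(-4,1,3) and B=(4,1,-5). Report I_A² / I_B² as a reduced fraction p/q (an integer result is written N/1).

55/3

Shared (l₁,l₂,l₃)=(7,1,6): N and (l;000)² cancel in I_A²/I_B².
A: Δ = 2!·12!·0!/15! = 1/1365; Racah Σ t=2..2: t=2:+1/4354560 = 1/4354560; ⇒ 3j(7 1 6; -4 1 3)² = 11/273, sgn -1
B: Δ = 2!·12!·0!/15! = 1/1365; Racah Σ t=2..2: t=2:+1/79833600 = 1/79833600; ⇒ 3j(7 1 6; 4 1 -5)² = 1/455, sgn -1
I_A²/I_B² = (11/273)/(1/455) = 55/3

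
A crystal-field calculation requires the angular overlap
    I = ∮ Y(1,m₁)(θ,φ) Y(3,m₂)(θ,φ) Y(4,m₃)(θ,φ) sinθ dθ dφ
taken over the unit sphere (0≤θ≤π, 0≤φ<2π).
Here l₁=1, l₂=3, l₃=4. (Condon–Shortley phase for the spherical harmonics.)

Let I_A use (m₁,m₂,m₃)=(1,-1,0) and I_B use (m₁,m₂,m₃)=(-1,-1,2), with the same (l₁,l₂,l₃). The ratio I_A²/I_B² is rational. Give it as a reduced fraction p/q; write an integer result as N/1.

l's match ⇒ only the (l;m) 3-j factors differ between A and B.
A: triangle coeff Δ(1,3,4) = 1/252; Σ_t [0,0]: t=0:+1/96 = 1/96; (3j)²=1/42 [(1 3 4; 1 -1 0)], sign=+1
B: triangle coeff Δ(1,3,4) = 1/252; Σ_t [0,0]: t=0:+1/96 = 1/96; (3j)²=5/84 [(1 3 4; -1 -1 2)], sign=+1
I_A²/I_B² = (1/42)/(5/84) = 2/5

2/5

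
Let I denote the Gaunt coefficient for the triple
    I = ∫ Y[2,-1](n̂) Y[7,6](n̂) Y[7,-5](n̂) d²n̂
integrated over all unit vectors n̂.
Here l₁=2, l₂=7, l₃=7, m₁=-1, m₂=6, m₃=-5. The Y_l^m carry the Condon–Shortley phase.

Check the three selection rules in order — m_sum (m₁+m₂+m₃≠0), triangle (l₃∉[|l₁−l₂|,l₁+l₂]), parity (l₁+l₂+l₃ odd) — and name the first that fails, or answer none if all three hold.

none

azimuthal sum: -1 + 6 − 5 = 0  ✓
5 ≤ 7 ≤ 9 (triangle on l)  ✓
L = 2 + 7 + 7 = 16 (even)  ✓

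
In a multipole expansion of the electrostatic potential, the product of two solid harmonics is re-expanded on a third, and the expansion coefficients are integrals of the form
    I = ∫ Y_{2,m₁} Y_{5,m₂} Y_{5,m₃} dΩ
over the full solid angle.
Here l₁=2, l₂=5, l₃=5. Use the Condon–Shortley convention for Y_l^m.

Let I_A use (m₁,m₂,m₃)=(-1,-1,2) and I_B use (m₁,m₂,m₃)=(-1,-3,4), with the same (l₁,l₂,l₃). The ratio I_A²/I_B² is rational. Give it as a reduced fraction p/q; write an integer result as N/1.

2/7

l's match ⇒ only the (l;m) 3-j factors differ between A and B.
A: triangle coeff Δ(2,5,5) = 1/38610; Σ_t [1,2]: t=1:−1/1440 t=2:+1/2880 = -1/2880; (3j)²=7/715 [(2 5 5; -1 -1 2)], sign=+1
B: triangle coeff Δ(2,5,5) = 1/38610; Σ_t [1,2]: t=1:−1/10080 t=2:+1/80640 = -1/11520; (3j)²=49/1430 [(2 5 5; -1 -3 4)], sign=+1
I_A²/I_B² = (7/715)/(49/1430) = 2/7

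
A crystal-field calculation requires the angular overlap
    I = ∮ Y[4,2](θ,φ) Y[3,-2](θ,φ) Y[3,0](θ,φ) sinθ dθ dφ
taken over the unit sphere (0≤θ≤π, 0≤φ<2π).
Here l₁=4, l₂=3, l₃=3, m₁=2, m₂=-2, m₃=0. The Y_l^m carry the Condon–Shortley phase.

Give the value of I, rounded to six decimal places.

m-sum 0 ✓  L=10 even ✓  1≤3≤7 ✓
Π(2lᵢ+1) = 9×7×7 = 441
triangle coeff Δ(4,3,3) = 1/34650
Σ_t [1,3]: t=1:−1/72 t=2:+1/16 t=3:−1/72 = 5/144
(3j)²=2/77 [(4 3 3; 0 0 0)], sign=-1
Σ_t [0,1]: t=0:+1/96 t=1:−1/72 = -1/288
(3j)²=1/462 [(4 3 3; 2 -2 0)], sign=+1
⇒ 4πI² = 3/121
I = (-1)√(3/121/(4π)) = -0.04441841

-0.044418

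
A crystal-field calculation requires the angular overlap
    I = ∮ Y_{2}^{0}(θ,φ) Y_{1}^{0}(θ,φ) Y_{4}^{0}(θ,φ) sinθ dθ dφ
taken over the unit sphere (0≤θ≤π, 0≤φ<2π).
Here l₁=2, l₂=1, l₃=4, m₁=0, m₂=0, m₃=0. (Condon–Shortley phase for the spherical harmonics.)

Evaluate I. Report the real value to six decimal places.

l₃=4 ∉ [1,3] — triangle fails ⇒ I = 0

0.000000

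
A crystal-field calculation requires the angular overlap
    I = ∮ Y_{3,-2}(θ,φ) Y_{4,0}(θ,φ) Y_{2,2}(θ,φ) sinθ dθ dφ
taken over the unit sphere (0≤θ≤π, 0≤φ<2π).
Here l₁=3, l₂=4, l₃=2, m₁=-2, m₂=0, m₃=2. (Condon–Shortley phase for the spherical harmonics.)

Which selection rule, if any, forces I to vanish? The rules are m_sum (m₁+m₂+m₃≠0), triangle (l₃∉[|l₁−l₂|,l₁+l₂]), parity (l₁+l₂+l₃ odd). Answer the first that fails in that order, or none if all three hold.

parity

azimuthal sum: -2 + 0 + 2 = 0  ✓
1 ≤ 2 ≤ 7 (triangle on l)  ✓
L = 3 + 4 + 2 = 9 (odd)  ✗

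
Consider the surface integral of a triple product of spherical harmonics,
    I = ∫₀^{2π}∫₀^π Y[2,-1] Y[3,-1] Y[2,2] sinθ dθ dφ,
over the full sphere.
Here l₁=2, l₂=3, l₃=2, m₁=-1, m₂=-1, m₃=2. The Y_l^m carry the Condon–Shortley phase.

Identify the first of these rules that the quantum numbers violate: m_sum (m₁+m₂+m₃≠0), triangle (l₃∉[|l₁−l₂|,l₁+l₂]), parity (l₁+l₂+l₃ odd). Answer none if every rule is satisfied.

m₁+m₂+m₃ = -1 − 1 + 2 = 0  ✓
triangle: |2−3|=1 ≤ l₃=2 ≤ 2+3=5  ✓
parity: l₁+l₂+l₃ = 7 is odd  ✗

parity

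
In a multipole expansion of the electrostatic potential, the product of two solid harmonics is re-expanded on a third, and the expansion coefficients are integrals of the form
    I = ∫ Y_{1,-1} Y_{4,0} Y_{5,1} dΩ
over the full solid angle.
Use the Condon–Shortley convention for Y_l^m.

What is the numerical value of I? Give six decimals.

-0.190188

Checks pass: Σm=0; 10 even; l₃=5∈[3,5].
(2·1+1)(2·4+1)(2·5+1) = 297
Δ: 0! 2! 8! / 11! → 1/495
sum: t=0:+1/576 = 1/576
3j²(1 4 5; 0 0 0) = Δ·Π!·Σ² = 5/99  (sign -1)
sum: t=0:+1/1152 = 1/1152
3j²(1 4 5; -1 0 1) = Δ·Π!·Σ² = 1/33  (sign +1)
combine: 4πI² = 297·5/99·1/33 = 5/11
take √, sign -1: I = -0.19018827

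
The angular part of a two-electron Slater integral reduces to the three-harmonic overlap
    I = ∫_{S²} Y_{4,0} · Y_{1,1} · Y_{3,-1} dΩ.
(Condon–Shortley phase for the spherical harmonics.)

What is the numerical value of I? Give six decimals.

0.150786

Rules hold: Σm=0, L=8 even, 3≤3≤5.
N = 9·3·7 = 189
Δ = 2!·6!·0!/9! = 1/252
Racah Σ t=1..1: t=1:−1/36 = -1/36
⇒ 3j(4 1 3; 0 0 0)² = 4/63, sgn +1
Racah Σ t=2..2: t=2:+1/96 = 1/96
⇒ 3j(4 1 3; 0 1 -1)² = 1/42, sgn +1
4πI² = N·(3j₀)²·(3jₘ)² = 2/7
I = +1·√(0.285714/4π) = 0.15078601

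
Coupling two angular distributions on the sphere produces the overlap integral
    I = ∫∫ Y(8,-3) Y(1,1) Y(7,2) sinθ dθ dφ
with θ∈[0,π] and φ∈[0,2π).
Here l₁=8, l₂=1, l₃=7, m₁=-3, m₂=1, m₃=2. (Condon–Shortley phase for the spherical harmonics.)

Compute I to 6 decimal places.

-0.226917

Checks pass: Σm=0; 16 even; l₃=7∈[7,9].
(2·8+1)(2·1+1)(2·7+1) = 765
Δ: 2! 14! 0! / 17! → 1/2040
sum: t=1:−1/25401600 = -1/25401600
3j²(8 1 7; 0 0 0) = Δ·Π!·Σ² = 8/255  (sign +1)
sum: t=2:+1/87091200 = 1/87091200
3j²(8 1 7; -3 1 2) = Δ·Π!·Σ² = 11/408  (sign -1)
combine: 4πI² = 765·8/255·11/408 = 11/17
take √, sign -1: I = -0.22691696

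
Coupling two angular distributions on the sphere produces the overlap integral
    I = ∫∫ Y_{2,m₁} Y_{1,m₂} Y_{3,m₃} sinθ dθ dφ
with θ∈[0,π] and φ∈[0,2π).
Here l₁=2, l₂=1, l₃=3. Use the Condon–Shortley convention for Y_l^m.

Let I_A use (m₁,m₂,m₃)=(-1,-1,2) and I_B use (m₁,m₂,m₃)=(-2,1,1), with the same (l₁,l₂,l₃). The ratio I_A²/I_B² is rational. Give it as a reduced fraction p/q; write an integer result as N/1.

10/1

Same 2,1,3: normalisation and zero-m 3j drop out of the ratio.
A: Δ: 0! 4! 2! / 7! → 1/105; sum: t=0:+1/12 = 1/12; 3j²(2 1 3; -1 -1 2) = Δ·Π!·Σ² = 2/21  (sign -1)
B: Δ: 0! 4! 2! / 7! → 1/105; sum: t=0:+1/48 = 1/48; 3j²(2 1 3; -2 1 1) = Δ·Π!·Σ² = 1/105  (sign +1)
I_A²/I_B² = (2/21)/(1/105) = 10/1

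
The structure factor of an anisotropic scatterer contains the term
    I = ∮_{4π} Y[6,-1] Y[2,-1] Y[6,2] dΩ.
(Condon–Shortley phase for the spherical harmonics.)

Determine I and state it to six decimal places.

0.088837

Checks pass: Σm=0; 14 even; l₃=6∈[4,8].
(2·6+1)(2·2+1)(2·6+1) = 845
Δ: 2! 10! 2! / 15! → 1/90090
sum: t=0:+1/69120 t=1:−1/14400 t=2:+1/69120 = -7/172800
3j²(6 2 6; 0 0 0) = Δ·Π!·Σ² = 14/715  (sign -1)
sum: t=0:+1/60480 t=1:−1/34560 = -1/80640
3j²(6 2 6; -1 -1 2) = Δ·Π!·Σ² = 6/1001  (sign -1)
combine: 4πI² = 845·14/715·6/1001 = 12/121
take √, sign +1: I = 0.08883682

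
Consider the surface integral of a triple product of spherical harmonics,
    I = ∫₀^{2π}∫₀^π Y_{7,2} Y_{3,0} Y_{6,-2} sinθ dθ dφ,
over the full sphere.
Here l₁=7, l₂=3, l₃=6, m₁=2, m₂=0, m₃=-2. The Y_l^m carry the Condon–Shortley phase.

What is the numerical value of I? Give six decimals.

Rules hold: Σm=0, L=16 even, 4≤6≤10.
N = 15·7·13 = 1365
Δ = 4!·10!·2!/17! = 1/2042040
Racah Σ t=1..3: t=1:−1/207360 t=2:+1/57600 t=3:−1/207360 = 1/129600
⇒ 3j(7 3 6; 0 0 0)² = 168/12155, sgn +1
Racah Σ t=1..3: t=1:−1/207360 t=2:+1/120960 t=3:−1/967680 = 1/414720
⇒ 3j(7 3 6; 2 0 -2)² = 21/4862, sgn +1
4πI² = N·(3j₀)²·(3jₘ)² = 37044/454597
I = +1·√(0.0814876/4π) = 0.08052685

0.080527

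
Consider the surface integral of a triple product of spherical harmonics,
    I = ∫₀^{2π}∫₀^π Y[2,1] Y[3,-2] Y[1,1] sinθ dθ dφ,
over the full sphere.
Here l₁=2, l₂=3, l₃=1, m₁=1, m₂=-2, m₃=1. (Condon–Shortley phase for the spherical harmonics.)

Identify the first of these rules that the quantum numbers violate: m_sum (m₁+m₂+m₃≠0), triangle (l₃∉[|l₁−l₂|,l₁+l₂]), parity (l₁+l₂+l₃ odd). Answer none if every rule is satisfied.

Σmᵢ = 0  ✓
l₃∈[|l₁−l₂|,l₁+l₂]=[1,5], have l₃=1  ✓
Σlᵢ = 6 ⇒ even  ✓

none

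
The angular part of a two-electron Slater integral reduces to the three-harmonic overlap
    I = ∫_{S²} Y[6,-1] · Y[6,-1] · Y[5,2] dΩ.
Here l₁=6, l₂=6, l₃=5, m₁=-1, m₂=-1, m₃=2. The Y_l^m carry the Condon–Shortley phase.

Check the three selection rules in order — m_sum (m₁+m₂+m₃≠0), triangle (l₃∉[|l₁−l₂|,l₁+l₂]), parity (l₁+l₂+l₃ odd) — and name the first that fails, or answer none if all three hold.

Σmᵢ = 0  ✓
l₃∈[|l₁−l₂|,l₁+l₂]=[0,12], have l₃=5  ✓
Σlᵢ = 17 ⇒ odd  ✗

parity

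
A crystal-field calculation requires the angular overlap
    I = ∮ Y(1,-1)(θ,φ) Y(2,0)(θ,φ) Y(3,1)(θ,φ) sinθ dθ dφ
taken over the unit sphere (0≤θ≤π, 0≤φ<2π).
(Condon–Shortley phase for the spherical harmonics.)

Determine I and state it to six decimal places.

Checks pass: Σm=0; 6 even; l₃=3∈[1,3].
(2·1+1)(2·2+1)(2·3+1) = 105
Δ: 0! 2! 4! / 7! → 1/105
sum: t=0:+1/4 = 1/4
3j²(1 2 3; 0 0 0) = Δ·Π!·Σ² = 3/35  (sign -1)
sum: t=0:+1/8 = 1/8
3j²(1 2 3; -1 0 1) = Δ·Π!·Σ² = 2/35  (sign +1)
combine: 4πI² = 105·3/35·2/35 = 18/35
take √, sign -1: I = -0.20230066

-0.202301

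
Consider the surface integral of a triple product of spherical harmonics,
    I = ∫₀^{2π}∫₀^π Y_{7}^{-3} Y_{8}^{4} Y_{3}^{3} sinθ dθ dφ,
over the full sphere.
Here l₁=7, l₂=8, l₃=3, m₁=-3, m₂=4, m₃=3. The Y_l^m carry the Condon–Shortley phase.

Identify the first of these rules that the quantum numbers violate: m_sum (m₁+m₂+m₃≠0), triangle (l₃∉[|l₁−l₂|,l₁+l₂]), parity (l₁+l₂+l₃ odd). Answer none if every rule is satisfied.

m_sum

Σmᵢ = 4  ✗
l₃∈[|l₁−l₂|,l₁+l₂]=[1,15], have l₃=3
Σlᵢ = 18 ⇒ even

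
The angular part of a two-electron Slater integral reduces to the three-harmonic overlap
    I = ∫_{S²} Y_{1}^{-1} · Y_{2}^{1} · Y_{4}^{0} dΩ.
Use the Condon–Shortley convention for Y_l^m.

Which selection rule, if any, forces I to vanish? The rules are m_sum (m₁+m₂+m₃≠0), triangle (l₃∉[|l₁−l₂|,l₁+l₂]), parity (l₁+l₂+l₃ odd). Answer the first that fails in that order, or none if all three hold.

triangle

azimuthal sum: -1 + 1 + 0 = 0  ✓
1 ≤ 4 ≤ 3 (triangle on l)  ✗
L = 1 + 2 + 4 = 7 (odd)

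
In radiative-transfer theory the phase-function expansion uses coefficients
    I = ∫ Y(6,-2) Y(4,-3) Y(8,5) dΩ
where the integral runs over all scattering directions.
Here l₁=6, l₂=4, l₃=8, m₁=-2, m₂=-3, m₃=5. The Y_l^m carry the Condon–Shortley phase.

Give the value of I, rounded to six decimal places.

m-sum 0 ✓  L=18 even ✓  2≤8≤10 ✓
Π(2lᵢ+1) = 13×9×17 = 1989
triangle coeff Δ(6,4,8) = 1/23279256
Σ_t [0,2]: t=0:+1/1658880 t=1:−1/518400 t=2:+1/1658880 = -1/1382400
(3j)²=504/46189 [(6 4 8; 0 0 0)], sign=-1
Σ_t [0,1]: t=0:+1/19353600 t=1:−1/21772800 = 1/174182400
(3j)²=1/3876 [(6 4 8; -2 -3 5)], sign=-1
⇒ 4πI² = 378/67507
I = (+1)√(378/67507/(4π)) = 0.02110895

0.021109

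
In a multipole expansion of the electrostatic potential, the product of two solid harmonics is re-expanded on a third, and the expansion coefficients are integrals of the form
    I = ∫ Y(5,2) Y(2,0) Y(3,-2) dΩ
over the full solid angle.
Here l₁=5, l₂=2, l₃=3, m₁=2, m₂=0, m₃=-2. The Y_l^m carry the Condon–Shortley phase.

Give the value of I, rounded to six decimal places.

Rules hold: Σm=0, L=10 even, 3≤3≤7.
N = 11·5·7 = 385
Δ = 4!·6!·0!/11! = 1/2310
Racah Σ t=2..2: t=2:+1/144 = 1/144
⇒ 3j(5 2 3; 0 0 0)² = 10/231, sgn -1
Racah Σ t=2..2: t=2:+1/480 = 1/480
⇒ 3j(5 2 3; 2 0 -2)² = 3/110, sgn -1
4πI² = N·(3j₀)²·(3jₘ)² = 5/11
I = +1·√(0.454545/4π) = 0.19018827

0.190188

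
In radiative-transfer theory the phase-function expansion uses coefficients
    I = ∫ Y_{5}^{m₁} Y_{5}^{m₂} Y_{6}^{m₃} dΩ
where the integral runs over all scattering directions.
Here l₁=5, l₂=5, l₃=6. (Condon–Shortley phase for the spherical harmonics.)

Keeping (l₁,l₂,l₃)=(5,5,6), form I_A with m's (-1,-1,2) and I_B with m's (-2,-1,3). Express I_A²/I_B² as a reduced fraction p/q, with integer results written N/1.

28/9

l's match ⇒ only the (l;m) 3-j factors differ between A and B.
A: triangle coeff Δ(5,5,6) = 1/28588560; Σ_t [0,4]: t=0:+1/829440 t=1:−1/25920 t=2:+1/9216 t=3:−1/25920 t=4:+1/829440 = 7/207360; (3j)²=28/2431 [(5 5 6; -1 -1 2)], sign=+1
B: triangle coeff Δ(5,5,6) = 1/28588560; Σ_t [1,4]: t=1:−1/155520 t=2:+1/23040 t=3:−1/34560 t=4:+1/622080 = 1/103680; (3j)²=9/2431 [(5 5 6; -2 -1 3)], sign=-1
I_A²/I_B² = (28/2431)/(9/2431) = 28/9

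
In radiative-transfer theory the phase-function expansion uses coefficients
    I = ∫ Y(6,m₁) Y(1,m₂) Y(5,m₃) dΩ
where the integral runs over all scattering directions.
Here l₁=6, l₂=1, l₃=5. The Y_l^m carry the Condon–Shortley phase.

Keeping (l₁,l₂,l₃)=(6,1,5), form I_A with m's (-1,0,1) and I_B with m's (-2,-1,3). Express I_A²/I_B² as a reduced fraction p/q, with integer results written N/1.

Same 6,1,5: normalisation and zero-m 3j drop out of the ratio.
A: Δ: 2! 10! 0! / 13! → 1/858; sum: t=1:−1/17280 = -1/17280; 3j²(6 1 5; -1 0 1) = Δ·Π!·Σ² = 35/858  (sign -1)
B: Δ: 2! 10! 0! / 13! → 1/858; sum: t=0:+1/161280 = 1/161280; 3j²(6 1 5; -2 -1 3) = Δ·Π!·Σ² = 1/143  (sign +1)
I_A²/I_B² = (35/858)/(1/143) = 35/6

35/6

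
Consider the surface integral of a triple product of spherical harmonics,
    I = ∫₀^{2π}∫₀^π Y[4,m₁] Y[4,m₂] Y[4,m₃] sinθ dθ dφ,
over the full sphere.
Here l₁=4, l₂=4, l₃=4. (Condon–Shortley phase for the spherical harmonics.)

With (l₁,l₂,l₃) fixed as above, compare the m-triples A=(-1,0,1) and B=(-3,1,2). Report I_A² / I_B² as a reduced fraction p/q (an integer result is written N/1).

Shared (l₁,l₂,l₃)=(4,4,4): N and (l;000)² cancel in I_A²/I_B².
A: Δ = 4!·4!·4!/13! = 1/450450; Racah Σ t=1..4: t=1:−1/864 t=2:+1/96 t=3:−1/144 t=4:+1/3456 = 1/384; ⇒ 3j(4 4 4; -1 0 1)² = 9/2002, sgn -1
B: Δ = 4!·4!·4!/13! = 1/450450; Racah Σ t=3..4: t=3:−1/576 t=4:+1/864 = -1/1728; ⇒ 3j(4 4 4; -3 1 2)² = 5/1287, sgn -1
I_A²/I_B² = (9/2002)/(5/1287) = 81/70

81/70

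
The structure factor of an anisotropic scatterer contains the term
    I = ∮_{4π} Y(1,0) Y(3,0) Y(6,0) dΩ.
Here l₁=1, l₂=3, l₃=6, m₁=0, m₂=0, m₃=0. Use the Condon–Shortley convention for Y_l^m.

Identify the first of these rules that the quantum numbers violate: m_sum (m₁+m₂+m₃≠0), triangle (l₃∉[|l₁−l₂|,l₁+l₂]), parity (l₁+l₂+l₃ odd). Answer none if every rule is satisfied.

azimuthal sum: 0 + 0 + 0 = 0  ✓
2 ≤ 6 ≤ 4 (triangle on l)  ✗
L = 1 + 3 + 6 = 10 (even)

triangle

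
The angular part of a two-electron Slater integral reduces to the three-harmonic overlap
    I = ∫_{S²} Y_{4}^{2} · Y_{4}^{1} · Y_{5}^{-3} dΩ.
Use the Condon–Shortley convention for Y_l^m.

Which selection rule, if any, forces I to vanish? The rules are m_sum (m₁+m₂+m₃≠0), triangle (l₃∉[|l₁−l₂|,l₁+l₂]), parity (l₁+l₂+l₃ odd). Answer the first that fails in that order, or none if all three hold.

Σmᵢ = 0  ✓
l₃∈[|l₁−l₂|,l₁+l₂]=[0,8], have l₃=5  ✓
Σlᵢ = 13 ⇒ odd  ✗

parity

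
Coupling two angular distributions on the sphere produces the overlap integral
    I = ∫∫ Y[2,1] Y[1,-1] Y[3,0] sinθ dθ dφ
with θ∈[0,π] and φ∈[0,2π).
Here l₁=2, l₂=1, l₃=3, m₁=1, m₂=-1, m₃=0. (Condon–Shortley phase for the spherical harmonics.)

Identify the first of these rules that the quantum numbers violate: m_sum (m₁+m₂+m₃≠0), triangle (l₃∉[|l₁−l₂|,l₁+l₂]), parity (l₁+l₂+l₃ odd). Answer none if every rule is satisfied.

none

Σmᵢ = 0  ✓
l₃∈[|l₁−l₂|,l₁+l₂]=[1,3], have l₃=3  ✓
Σlᵢ = 6 ⇒ even  ✓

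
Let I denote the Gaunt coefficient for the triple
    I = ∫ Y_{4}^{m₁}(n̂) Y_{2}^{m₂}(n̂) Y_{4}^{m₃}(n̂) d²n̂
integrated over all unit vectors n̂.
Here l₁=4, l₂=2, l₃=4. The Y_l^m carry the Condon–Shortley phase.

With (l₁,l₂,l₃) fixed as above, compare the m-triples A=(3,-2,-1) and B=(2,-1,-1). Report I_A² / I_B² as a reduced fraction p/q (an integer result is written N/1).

14/9

Same 4,2,4: normalisation and zero-m 3j drop out of the ratio.
A: Δ: 2! 6! 2! / 11! → 1/13860; sum: t=0:+1/480 = 1/480; 3j²(4 2 4; 3 -2 -1) = Δ·Π!·Σ² = 3/110  (sign -1)
B: Δ: 2! 6! 2! / 11! → 1/13860; sum: t=0:+1/96 t=1:−1/240 = 1/160; 3j²(4 2 4; 2 -1 -1) = Δ·Π!·Σ² = 27/1540  (sign -1)
I_A²/I_B² = (3/110)/(27/1540) = 14/9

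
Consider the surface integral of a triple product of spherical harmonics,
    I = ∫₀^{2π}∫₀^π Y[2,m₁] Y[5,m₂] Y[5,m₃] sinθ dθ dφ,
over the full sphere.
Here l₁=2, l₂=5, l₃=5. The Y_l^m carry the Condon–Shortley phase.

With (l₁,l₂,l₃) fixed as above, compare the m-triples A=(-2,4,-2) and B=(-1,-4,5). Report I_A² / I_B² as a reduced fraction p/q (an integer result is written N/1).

Shared (l₁,l₂,l₃)=(2,5,5): N and (l;000)² cancel in I_A²/I_B².
A: Δ = 2!·2!·8!/13! = 1/38610; Racah Σ t=2..2: t=2:+1/20160 = 1/20160; ⇒ 3j(2 5 5; -2 4 -2)² = 12/715, sgn -1
B: Δ = 2!·2!·8!/13! = 1/38610; Racah Σ t=1..1: t=1:−1/80640 = -1/80640; ⇒ 3j(2 5 5; -1 -4 5)² = 9/286, sgn -1
I_A²/I_B² = (12/715)/(9/286) = 8/15

8/15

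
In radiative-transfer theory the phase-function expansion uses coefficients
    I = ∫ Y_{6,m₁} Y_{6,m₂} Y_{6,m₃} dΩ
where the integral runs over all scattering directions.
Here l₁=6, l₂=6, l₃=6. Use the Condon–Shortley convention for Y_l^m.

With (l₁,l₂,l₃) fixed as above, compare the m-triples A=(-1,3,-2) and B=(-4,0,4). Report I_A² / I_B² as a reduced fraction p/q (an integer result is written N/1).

189/32

Same 6,6,6: normalisation and zero-m 3j drop out of the ratio.
A: Δ: 6! 6! 6! / 19! → 1/325909584; sum: t=3:−1/1244160 t=4:+1/207360 t=5:−1/276480 t=6:+1/3110400 = 1/1382400; 3j²(6 6 6; -1 3 -2) = Δ·Π!·Σ² = 189/92378  (sign +1)
B: Δ: 6! 6! 6! / 19! → 1/325909584; sum: t=4:+1/1658880 t=5:−1/1728000 t=6:+1/24883200 = 1/15552000; 3j²(6 6 6; -4 0 4) = Δ·Π!·Σ² = 16/46189  (sign +1)
I_A²/I_B² = (189/92378)/(16/46189) = 189/32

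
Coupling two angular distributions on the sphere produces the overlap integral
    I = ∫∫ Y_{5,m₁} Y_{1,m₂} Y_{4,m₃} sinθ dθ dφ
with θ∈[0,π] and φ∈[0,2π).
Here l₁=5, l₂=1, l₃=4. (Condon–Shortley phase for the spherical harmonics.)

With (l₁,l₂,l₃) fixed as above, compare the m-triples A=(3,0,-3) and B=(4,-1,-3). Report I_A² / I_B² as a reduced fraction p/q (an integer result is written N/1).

l's match ⇒ only the (l;m) 3-j factors differ between A and B.
A: triangle coeff Δ(5,1,4) = 1/495; Σ_t [1,1]: t=1:−1/5040 = -1/5040; (3j)²=16/495 [(5 1 4; 3 0 -3)], sign=+1
B: triangle coeff Δ(5,1,4) = 1/495; Σ_t [0,0]: t=0:+1/10080 = 1/10080; (3j)²=4/55 [(5 1 4; 4 -1 -3)], sign=-1
I_A²/I_B² = (16/495)/(4/55) = 4/9

4/9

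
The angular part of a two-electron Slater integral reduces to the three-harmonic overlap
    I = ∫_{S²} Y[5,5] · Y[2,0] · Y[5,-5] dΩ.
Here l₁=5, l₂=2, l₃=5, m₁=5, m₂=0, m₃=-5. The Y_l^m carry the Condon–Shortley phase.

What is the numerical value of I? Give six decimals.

0.242609

Rules hold: Σm=0, L=12 even, 3≤5≤7.
N = 11·5·11 = 605
Δ = 2!·8!·2!/13! = 1/38610
Racah Σ t=0..2: t=0:+1/2880 t=1:−1/576 t=2:+1/2880 = -1/960
⇒ 3j(5 2 5; 0 0 0)² = 10/429, sgn +1
Racah Σ t=0..0: t=0:+1/161280 = 1/161280
⇒ 3j(5 2 5; 5 0 -5)² = 15/286, sgn +1
4πI² = N·(3j₀)²·(3jₘ)² = 125/169
I = +1·√(0.739645/4π) = 0.24260890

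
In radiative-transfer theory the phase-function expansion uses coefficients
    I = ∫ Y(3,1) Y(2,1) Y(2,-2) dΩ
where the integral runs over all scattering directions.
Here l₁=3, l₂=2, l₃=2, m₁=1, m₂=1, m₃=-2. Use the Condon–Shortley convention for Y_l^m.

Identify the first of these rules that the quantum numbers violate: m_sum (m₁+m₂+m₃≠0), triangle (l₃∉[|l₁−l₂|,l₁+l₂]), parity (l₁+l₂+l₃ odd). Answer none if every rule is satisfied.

azimuthal sum: 1 + 1 − 2 = 0  ✓
1 ≤ 2 ≤ 5 (triangle on l)  ✓
L = 3 + 2 + 2 = 7 (odd)  ✗

parity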